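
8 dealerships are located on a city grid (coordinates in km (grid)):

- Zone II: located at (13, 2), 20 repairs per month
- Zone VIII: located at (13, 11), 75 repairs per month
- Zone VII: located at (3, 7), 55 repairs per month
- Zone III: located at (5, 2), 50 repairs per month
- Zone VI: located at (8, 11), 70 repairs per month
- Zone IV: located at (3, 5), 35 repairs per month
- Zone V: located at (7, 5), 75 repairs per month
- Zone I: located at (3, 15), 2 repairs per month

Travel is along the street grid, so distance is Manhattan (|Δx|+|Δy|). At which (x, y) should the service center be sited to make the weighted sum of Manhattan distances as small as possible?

Manhattan distance separates: Σwᵢ(|x−xᵢ|+|y−yᵢ|) = Σwᵢ|x−xᵢ| + Σwᵢ|y−yᵢ|, so x and y are optimised independently as 1-D weighted medians.
Total weight W = 382; half = 191.
x-coordinate, sorted with cumulative weight:
  x=3 (Zone VII, w=55) cum 55
  x=3 (Zone IV, w=35) cum 90
  x=3 (Zone I, w=2) cum 92
  x=5 (Zone III, w=50) cum 142
  x=7 (Zone V, w=75) cum 217  ← median
  x=8 (Zone VI, w=70) cum 287
  x=13 (Zone II, w=20) cum 307
  x=13 (Zone VIII, w=75) cum 382
⇒ x* = 7
y-coordinate, sorted with cumulative weight:
  y=2 (Zone II, w=20) cum 20
  y=2 (Zone III, w=50) cum 70
  y=5 (Zone IV, w=35) cum 105
  y=5 (Zone V, w=75) cum 180
  y=7 (Zone VII, w=55) cum 235  ← median
  y=11 (Zone VIII, w=75) cum 310
  y=11 (Zone VI, w=70) cum 380
  y=15 (Zone I, w=2) cum 382
⇒ y* = 7

(7, 7)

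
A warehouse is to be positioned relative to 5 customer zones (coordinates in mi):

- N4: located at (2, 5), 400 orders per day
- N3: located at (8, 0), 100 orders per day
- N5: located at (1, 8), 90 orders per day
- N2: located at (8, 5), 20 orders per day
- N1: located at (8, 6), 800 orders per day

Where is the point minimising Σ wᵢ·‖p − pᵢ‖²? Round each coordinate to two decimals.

The minimiser of Σwᵢ‖p−pᵢ‖² is the weighted centroid p* = (Σwᵢpᵢ)/(Σwᵢ).
Σwᵢ = 1410.
Σwᵢxᵢ = 400·2 + 100·8 + 90·1 + 20·8 + 800·8 = 8250.
Σwᵢyᵢ = 400·5 + 100·0 + 90·8 + 20·5 + 800·6 = 7620.
x* = 8250/1410 = 5.85, y* = 7620/1410 = 5.40.

(5.85, 5.40)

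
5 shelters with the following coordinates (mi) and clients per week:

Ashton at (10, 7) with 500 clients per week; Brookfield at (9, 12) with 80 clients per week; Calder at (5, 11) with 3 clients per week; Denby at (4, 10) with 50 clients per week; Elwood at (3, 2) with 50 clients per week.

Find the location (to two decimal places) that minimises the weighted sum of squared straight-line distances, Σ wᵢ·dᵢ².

(8.91, 7.46)

The minimiser of Σwᵢ‖p−pᵢ‖² is the weighted centroid p* = (Σwᵢpᵢ)/(Σwᵢ).
Σwᵢ = 683.
Σwᵢxᵢ = 500·10 + 80·9 + 3·5 + 50·4 + 50·3 = 6085.
Σwᵢyᵢ = 500·7 + 80·12 + 3·11 + 50·10 + 50·2 = 5093.
x* = 6085/683 = 8.91, y* = 5093/683 = 7.46.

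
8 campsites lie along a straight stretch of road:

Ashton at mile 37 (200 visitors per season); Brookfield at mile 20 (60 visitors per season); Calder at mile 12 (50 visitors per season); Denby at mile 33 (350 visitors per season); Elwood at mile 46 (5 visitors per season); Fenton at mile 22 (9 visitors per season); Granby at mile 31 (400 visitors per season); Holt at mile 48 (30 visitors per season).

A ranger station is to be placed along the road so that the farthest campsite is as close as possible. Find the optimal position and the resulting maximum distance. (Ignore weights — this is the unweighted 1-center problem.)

location 30, max distance 18

The 1-center on a line is the midpoint of the two extreme points: leftmost at 12, rightmost at 48.
Optimal location = (12 + 48)/2 = 30; maximum distance = (48 − 12)/2 = 18.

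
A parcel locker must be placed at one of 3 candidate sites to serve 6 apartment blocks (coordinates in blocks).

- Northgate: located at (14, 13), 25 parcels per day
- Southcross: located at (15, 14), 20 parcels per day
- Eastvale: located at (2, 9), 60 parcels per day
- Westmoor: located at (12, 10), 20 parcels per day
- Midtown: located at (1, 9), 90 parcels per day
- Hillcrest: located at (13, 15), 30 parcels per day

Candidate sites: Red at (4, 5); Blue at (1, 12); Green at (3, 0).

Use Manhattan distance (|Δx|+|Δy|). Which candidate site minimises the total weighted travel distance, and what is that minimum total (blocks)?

Total weighted distance at each candidate:
  Red (4, 5): total = 2670
  Blue (1, 12): total = 1890
  Green (3, 0): total = 3840
Minimum is at Blue with total 1890 blocks.

Blue, total 1890 blocks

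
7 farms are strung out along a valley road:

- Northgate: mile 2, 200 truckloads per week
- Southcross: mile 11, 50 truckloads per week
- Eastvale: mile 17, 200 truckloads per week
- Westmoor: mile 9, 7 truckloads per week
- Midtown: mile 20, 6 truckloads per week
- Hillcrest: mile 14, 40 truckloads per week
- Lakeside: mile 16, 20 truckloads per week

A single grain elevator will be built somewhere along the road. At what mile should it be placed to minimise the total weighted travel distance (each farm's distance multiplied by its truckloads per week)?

For a sum of weighted absolute distances on a line, the optimum is the weighted median (not the mean). Total weight W = 523; half-weight = 261.5.
Sort by position and accumulate weight:
  mile 2 (Northgate, w=200) → cum 200
  mile 9 (Westmoor, w=7) → cum 207
  mile 11 (Southcross, w=50) → cum 257
  mile 14 (Hillcrest, w=40) → cum 297  ≥ 261.5 → median here
  mile 16 (Lakeside, w=20) → cum 317
  mile 17 (Eastvale, w=200) → cum 517
  mile 20 (Midtown, w=6) → cum 523
Optimal location: mile 14.

x = 14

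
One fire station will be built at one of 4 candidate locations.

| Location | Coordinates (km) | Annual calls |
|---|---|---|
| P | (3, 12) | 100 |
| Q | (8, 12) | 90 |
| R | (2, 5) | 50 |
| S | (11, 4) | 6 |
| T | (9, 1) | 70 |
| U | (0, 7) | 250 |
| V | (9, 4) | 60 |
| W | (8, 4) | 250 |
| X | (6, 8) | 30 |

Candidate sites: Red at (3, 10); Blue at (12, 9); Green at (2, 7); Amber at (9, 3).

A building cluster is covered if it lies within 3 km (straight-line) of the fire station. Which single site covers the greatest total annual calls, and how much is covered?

Amber, covering 386

Coverage radius r = 3 km; a point is covered iff (Δx)²+(Δy)² ≤ 3² = 9.
  Red (3, 10): covers {P} → 100
  Blue (12, 9): covers {none} → 0
  Green (2, 7): covers {R, U} → 300
  Amber (9, 3): covers {S, T, V, W} → 386
Maximum coverage at Amber: 386 annual calls.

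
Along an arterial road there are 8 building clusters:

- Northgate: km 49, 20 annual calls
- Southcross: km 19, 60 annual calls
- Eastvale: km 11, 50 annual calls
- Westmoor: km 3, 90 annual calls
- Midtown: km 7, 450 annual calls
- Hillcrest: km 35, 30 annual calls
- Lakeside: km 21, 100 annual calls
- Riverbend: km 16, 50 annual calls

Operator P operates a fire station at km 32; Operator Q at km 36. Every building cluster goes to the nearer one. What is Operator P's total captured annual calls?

800

The indifferent point is the midpoint (32+36)/2 = 34; building clusters left of it (closer to Operator P at 32) go to Operator P, those right go to Operator Q.
  Westmoor at 3 (w=90) → Operator P
  Midtown at 7 (w=450) → Operator P
  Eastvale at 11 (w=50) → Operator P
  Riverbend at 16 (w=50) → Operator P
  Southcross at 19 (w=60) → Operator P
  Lakeside at 21 (w=100) → Operator P
  Hillcrest at 35 (w=30) → Operator Q
  Northgate at 49 (w=20) → Operator Q
Operator P captures 800; Operator Q captures 50.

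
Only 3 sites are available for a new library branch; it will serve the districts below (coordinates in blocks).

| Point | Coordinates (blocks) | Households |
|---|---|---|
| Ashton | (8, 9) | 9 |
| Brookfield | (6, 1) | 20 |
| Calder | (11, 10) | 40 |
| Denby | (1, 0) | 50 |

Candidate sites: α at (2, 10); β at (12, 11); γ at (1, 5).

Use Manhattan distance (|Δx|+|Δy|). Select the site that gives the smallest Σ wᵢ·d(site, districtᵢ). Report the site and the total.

γ, total 1129 blocks

Total weighted distance at each candidate:
  α (2, 10): total = 1233
  β (12, 11): total = 1554
  γ (1, 5): total = 1129
Minimum is at γ with total 1129 blocks.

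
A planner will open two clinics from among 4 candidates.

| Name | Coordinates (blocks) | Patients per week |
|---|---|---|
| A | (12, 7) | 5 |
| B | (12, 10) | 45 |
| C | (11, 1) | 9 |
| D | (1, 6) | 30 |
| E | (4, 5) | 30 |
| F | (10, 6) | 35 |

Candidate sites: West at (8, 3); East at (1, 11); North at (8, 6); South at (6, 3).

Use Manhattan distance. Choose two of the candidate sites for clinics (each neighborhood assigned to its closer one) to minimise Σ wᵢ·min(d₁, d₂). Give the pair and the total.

Evaluate every pair (each demand assigned to the nearer of the two):
  {East, North}: total = 827
  {North, South}: total = 848
  {West, North}: total = 860
  {West, East}: total = 1085
  {West, South}: total = 1115
  {East, South}: total = 1168
Best pair: {East, North} with total 827.

{East, North}, total 827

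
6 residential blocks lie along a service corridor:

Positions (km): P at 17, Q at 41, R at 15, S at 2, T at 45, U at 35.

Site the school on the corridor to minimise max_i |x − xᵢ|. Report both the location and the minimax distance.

location 23.5, max distance 21.5

The 1-center on a line is the midpoint of the two extreme points: leftmost at 2, rightmost at 45.
Optimal location = (2 + 45)/2 = 23.5; maximum distance = (45 − 2)/2 = 21.5.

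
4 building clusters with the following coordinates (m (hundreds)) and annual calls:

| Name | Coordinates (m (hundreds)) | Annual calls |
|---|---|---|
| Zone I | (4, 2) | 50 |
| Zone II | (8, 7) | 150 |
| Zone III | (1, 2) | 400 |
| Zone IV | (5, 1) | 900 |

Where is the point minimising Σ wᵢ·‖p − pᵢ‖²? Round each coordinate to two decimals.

The minimiser of Σwᵢ‖p−pᵢ‖² is the weighted centroid p* = (Σwᵢpᵢ)/(Σwᵢ).
Σwᵢ = 1500.
Σwᵢxᵢ = 50·4 + 150·8 + 400·1 + 900·5 = 6300.
Σwᵢyᵢ = 50·2 + 150·7 + 400·2 + 900·1 = 2850.
x* = 6300/1500 = 4.20, y* = 2850/1500 = 1.90.

(4.20, 1.90)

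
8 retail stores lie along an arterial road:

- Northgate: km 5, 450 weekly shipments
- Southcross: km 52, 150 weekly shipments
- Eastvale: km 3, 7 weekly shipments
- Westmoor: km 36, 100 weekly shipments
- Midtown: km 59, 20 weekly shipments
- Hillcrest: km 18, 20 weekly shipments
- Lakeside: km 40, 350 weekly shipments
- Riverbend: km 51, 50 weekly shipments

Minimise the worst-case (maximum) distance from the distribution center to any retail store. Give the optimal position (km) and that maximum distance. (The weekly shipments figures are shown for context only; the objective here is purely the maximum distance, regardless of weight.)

location 31, max distance 28

The 1-center on a line is the midpoint of the two extreme points: leftmost at 3, rightmost at 59.
Optimal location = (3 + 59)/2 = 31; maximum distance = (59 − 3)/2 = 28.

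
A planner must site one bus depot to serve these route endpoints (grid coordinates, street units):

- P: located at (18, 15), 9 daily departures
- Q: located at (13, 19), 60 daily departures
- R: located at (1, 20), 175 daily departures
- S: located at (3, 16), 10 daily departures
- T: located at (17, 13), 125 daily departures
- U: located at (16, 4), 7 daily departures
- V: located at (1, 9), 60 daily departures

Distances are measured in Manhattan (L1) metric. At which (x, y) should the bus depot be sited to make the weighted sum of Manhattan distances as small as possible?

(1, 19)

Manhattan distance separates: Σwᵢ(|x−xᵢ|+|y−yᵢ|) = Σwᵢ|x−xᵢ| + Σwᵢ|y−yᵢ|, so x and y are optimised independently as 1-D weighted medians.
Total weight W = 446; half = 223.
x-coordinate, sorted with cumulative weight:
  x=1 (R, w=175) cum 175
  x=1 (V, w=60) cum 235  ← median
  x=3 (S, w=10) cum 245
  x=13 (Q, w=60) cum 305
  x=16 (U, w=7) cum 312
  x=17 (T, w=125) cum 437
  x=18 (P, w=9) cum 446
⇒ x* = 1
y-coordinate, sorted with cumulative weight:
  y=4 (U, w=7) cum 7
  y=9 (V, w=60) cum 67
  y=13 (T, w=125) cum 192
  y=15 (P, w=9) cum 201
  y=16 (S, w=10) cum 211
  y=19 (Q, w=60) cum 271  ← median
  y=20 (R, w=175) cum 446
⇒ y* = 19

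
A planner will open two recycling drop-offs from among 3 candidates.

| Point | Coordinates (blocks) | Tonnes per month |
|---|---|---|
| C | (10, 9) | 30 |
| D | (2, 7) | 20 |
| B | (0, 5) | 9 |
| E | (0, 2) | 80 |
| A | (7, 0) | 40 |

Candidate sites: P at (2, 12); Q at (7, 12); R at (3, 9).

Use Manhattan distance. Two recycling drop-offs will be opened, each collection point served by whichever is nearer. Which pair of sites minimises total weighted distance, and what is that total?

Evaluate every pair (each demand assigned to the nearer of the two):
  {Q, R}: total = 1583
  {P, R}: total = 1653
  {P, Q}: total = 1801
Best pair: {Q, R} with total 1583.

{Q, R}, total 1583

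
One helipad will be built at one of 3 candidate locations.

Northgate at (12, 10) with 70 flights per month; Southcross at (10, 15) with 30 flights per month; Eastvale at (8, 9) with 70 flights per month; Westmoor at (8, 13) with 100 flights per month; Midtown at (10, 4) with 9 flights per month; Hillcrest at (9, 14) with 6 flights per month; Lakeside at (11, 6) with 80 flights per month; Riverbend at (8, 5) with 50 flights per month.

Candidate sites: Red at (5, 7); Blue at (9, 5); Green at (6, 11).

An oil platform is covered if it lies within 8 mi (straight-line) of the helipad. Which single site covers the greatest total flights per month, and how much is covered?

Green, covering 406

Coverage radius r = 8 mi; a point is covered iff (Δx)²+(Δy)² ≤ 8² = 64.
  Red (5, 7): covers {Northgate, Eastvale, Westmoor, Midtown, Lakeside, Riverbend} → 379
  Blue (9, 5): covers {Northgate, Eastvale, Midtown, Lakeside, Riverbend} → 279
  Green (6, 11): covers {Northgate, Southcross, Eastvale, Westmoor, Hillcrest, Lakeside, Riverbend} → 406
Maximum coverage at Green: 406 flights per month.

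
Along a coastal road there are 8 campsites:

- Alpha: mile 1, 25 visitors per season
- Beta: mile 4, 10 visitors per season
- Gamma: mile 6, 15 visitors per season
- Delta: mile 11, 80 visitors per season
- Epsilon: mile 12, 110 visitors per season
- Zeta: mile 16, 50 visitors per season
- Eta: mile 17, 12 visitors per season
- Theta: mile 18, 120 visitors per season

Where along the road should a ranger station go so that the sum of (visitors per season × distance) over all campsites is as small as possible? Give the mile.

x = 12

For a sum of weighted absolute distances on a line, the optimum is the weighted median (not the mean). Total weight W = 422; half-weight = 211.
Sort by position and accumulate weight:
  mile 1 (Alpha, w=25) → cum 25
  mile 4 (Beta, w=10) → cum 35
  mile 6 (Gamma, w=15) → cum 50
  mile 11 (Delta, w=80) → cum 130
  mile 12 (Epsilon, w=110) → cum 240  ≥ 211 → median here
  mile 16 (Zeta, w=50) → cum 290
  mile 17 (Eta, w=12) → cum 302
  mile 18 (Theta, w=120) → cum 422
Optimal location: mile 12.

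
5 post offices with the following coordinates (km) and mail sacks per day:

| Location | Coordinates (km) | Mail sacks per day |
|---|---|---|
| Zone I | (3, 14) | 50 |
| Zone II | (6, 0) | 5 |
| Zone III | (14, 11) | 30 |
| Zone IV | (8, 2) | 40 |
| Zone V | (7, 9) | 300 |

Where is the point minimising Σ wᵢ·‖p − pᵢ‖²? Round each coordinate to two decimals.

(7.11, 8.96)

The minimiser of Σwᵢ‖p−pᵢ‖² is the weighted centroid p* = (Σwᵢpᵢ)/(Σwᵢ).
Σwᵢ = 425.
Σwᵢxᵢ = 50·3 + 5·6 + 30·14 + 40·8 + 300·7 = 3020.
Σwᵢyᵢ = 50·14 + 5·0 + 30·11 + 40·2 + 300·9 = 3810.
x* = 3020/425 = 7.11, y* = 3810/425 = 8.96.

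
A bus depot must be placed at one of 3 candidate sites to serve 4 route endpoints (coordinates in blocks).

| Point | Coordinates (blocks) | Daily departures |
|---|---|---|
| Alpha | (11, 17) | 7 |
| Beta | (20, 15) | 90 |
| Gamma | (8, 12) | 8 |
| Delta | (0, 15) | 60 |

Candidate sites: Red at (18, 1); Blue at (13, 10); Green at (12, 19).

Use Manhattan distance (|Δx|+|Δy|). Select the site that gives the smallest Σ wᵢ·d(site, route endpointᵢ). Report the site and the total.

Total weighted distance at each candidate:
  Red (18, 1): total = 3689
  Blue (13, 10): total = 2279
  Green (12, 19): total = 2149
Minimum is at Green with total 2149 blocks.

Green, total 2149 blocks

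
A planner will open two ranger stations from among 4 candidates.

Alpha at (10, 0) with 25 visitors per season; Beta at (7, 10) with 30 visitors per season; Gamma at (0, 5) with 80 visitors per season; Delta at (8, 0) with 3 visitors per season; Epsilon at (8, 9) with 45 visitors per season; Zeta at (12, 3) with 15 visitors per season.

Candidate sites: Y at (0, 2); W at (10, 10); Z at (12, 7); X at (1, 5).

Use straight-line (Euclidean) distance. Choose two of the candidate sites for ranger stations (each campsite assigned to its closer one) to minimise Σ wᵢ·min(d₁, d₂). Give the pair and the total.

{W, X}, total 655.6

Evaluate every pair (each demand assigned to the nearer of the two):
  {W, X}: total = 655.6
  {Z, X}: total = 722.4
  {Y, W}: total = 814.6
  {Y, Z}: total = 882.4
  {Y, X}: total = 1124.5
  {W, Z}: total = 1351.2
Best pair: {W, X} with total 655.6.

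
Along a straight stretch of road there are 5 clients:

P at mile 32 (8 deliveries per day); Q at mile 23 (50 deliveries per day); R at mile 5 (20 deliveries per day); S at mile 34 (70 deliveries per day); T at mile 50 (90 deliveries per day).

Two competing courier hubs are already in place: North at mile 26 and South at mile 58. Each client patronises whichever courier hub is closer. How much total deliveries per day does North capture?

148

The indifferent point is the midpoint (26+58)/2 = 42; clients left of it (closer to North at 26) go to North, those right go to South.
  R at 5 (w=20) → North
  Q at 23 (w=50) → North
  P at 32 (w=8) → North
  S at 34 (w=70) → North
  T at 50 (w=90) → South
North captures 148; South captures 90.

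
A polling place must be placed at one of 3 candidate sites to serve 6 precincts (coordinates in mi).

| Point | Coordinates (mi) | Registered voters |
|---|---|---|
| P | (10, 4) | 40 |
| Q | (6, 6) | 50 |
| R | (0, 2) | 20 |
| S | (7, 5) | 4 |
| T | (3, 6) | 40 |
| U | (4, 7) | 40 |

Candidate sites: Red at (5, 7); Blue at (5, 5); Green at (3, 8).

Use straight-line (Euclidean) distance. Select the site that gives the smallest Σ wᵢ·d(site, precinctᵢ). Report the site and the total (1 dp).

Blue, total 578.2 mi

Total weighted distance at each candidate:
  Red (5, 7): total = 586.1
  Blue (5, 5): total = 578.2
  Green (3, 8): total = 793.5
Minimum is at Blue with total 578.2 mi.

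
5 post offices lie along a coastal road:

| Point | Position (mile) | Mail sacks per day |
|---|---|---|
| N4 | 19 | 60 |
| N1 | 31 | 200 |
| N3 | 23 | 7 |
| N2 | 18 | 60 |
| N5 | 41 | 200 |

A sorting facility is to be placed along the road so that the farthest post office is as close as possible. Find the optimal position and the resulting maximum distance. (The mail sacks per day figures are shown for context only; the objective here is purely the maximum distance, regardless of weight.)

The 1-center on a line is the midpoint of the two extreme points: leftmost at 18, rightmost at 41.
Optimal location = (18 + 41)/2 = 29.5; maximum distance = (41 − 18)/2 = 11.5.

location 29.5, max distance 11.5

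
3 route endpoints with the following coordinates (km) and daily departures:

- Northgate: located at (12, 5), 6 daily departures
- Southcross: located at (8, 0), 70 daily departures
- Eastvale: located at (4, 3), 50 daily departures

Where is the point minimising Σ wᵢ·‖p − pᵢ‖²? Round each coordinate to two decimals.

(6.60, 1.43)

The minimiser of Σwᵢ‖p−pᵢ‖² is the weighted centroid p* = (Σwᵢpᵢ)/(Σwᵢ).
Σwᵢ = 126.
Σwᵢxᵢ = 6·12 + 70·8 + 50·4 = 832.
Σwᵢyᵢ = 6·5 + 70·0 + 50·3 = 180.
x* = 832/126 = 6.60, y* = 180/126 = 1.43.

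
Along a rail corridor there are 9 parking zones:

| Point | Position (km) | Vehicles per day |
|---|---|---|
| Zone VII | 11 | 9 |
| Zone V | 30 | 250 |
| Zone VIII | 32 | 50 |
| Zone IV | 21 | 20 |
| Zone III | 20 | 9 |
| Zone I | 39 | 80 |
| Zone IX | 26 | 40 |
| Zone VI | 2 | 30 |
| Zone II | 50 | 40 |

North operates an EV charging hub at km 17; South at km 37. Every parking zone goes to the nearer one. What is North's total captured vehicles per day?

The indifferent point is the midpoint (17+37)/2 = 27; parking zones left of it (closer to North at 17) go to North, those right go to South.
  Zone VI at 2 (w=30) → North
  Zone VII at 11 (w=9) → North
  Zone III at 20 (w=9) → North
  Zone IV at 21 (w=20) → North
  Zone IX at 26 (w=40) → North
  Zone V at 30 (w=250) → South
  Zone VIII at 32 (w=50) → South
  Zone I at 39 (w=80) → South
  Zone II at 50 (w=40) → South
North captures 108; South captures 420.

108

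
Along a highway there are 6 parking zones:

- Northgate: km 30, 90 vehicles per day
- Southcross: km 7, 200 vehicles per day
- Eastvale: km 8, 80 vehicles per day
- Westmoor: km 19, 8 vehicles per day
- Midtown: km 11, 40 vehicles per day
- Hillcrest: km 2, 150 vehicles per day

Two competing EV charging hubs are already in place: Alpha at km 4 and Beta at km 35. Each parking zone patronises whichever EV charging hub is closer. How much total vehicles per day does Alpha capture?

478

The indifferent point is the midpoint (4+35)/2 = 19.5; parking zones left of it (closer to Alpha at 4) go to Alpha, those right go to Beta.
  Hillcrest at 2 (w=150) → Alpha
  Southcross at 7 (w=200) → Alpha
  Eastvale at 8 (w=80) → Alpha
  Midtown at 11 (w=40) → Alpha
  Westmoor at 19 (w=8) → Alpha
  Northgate at 30 (w=90) → Beta
Alpha captures 478; Beta captures 90.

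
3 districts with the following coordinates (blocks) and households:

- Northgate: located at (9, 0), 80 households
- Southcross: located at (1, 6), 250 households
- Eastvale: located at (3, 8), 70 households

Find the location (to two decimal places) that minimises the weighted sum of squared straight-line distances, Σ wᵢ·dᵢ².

(2.95, 5.15)

The minimiser of Σwᵢ‖p−pᵢ‖² is the weighted centroid p* = (Σwᵢpᵢ)/(Σwᵢ).
Σwᵢ = 400.
Σwᵢxᵢ = 80·9 + 250·1 + 70·3 = 1180.
Σwᵢyᵢ = 80·0 + 250·6 + 70·8 = 2060.
x* = 1180/400 = 2.95, y* = 2060/400 = 5.15.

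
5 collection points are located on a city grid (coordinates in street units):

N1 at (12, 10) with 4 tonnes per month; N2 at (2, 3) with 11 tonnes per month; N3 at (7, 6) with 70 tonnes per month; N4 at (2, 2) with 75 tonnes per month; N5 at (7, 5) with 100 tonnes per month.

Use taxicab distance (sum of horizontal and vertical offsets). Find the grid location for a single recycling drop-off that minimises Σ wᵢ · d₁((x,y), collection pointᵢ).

Manhattan distance separates: Σwᵢ(|x−xᵢ|+|y−yᵢ|) = Σwᵢ|x−xᵢ| + Σwᵢ|y−yᵢ|, so x and y are optimised independently as 1-D weighted medians.
Total weight W = 260; half = 130.
x-coordinate, sorted with cumulative weight:
  x=2 (N2, w=11) cum 11
  x=2 (N4, w=75) cum 86
  x=7 (N3, w=70) cum 156  ← median
  x=7 (N5, w=100) cum 256
  x=12 (N1, w=4) cum 260
⇒ x* = 7
y-coordinate, sorted with cumulative weight:
  y=2 (N4, w=75) cum 75
  y=3 (N2, w=11) cum 86
  y=5 (N5, w=100) cum 186  ← median
  y=6 (N3, w=70) cum 256
  y=10 (N1, w=4) cum 260
⇒ y* = 5

(7, 5)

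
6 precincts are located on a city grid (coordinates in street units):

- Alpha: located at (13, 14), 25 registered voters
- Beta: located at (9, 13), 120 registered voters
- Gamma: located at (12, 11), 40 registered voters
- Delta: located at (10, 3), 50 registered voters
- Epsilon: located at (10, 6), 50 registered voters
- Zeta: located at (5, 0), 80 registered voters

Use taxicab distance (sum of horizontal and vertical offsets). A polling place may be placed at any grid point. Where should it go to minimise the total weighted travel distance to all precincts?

(9, 11)

Manhattan distance separates: Σwᵢ(|x−xᵢ|+|y−yᵢ|) = Σwᵢ|x−xᵢ| + Σwᵢ|y−yᵢ|, so x and y are optimised independently as 1-D weighted medians.
Total weight W = 365; half = 182.5.
x-coordinate, sorted with cumulative weight:
  x=5 (Zeta, w=80) cum 80
  x=9 (Beta, w=120) cum 200  ← median
  x=10 (Delta, w=50) cum 250
  x=10 (Epsilon, w=50) cum 300
  x=12 (Gamma, w=40) cum 340
  x=13 (Alpha, w=25) cum 365
⇒ x* = 9
y-coordinate, sorted with cumulative weight:
  y=0 (Zeta, w=80) cum 80
  y=3 (Delta, w=50) cum 130
  y=6 (Epsilon, w=50) cum 180
  y=11 (Gamma, w=40) cum 220  ← median
  y=13 (Beta, w=120) cum 340
  y=14 (Alpha, w=25) cum 365
⇒ y* = 11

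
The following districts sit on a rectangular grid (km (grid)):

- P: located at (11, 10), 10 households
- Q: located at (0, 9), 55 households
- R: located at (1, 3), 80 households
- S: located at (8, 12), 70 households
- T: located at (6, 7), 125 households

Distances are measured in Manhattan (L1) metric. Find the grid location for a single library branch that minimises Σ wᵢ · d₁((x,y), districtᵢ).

Manhattan distance separates: Σwᵢ(|x−xᵢ|+|y−yᵢ|) = Σwᵢ|x−xᵢ| + Σwᵢ|y−yᵢ|, so x and y are optimised independently as 1-D weighted medians.
Total weight W = 340; half = 170.
x-coordinate, sorted with cumulative weight:
  x=0 (Q, w=55) cum 55
  x=1 (R, w=80) cum 135
  x=6 (T, w=125) cum 260  ← median
  x=8 (S, w=70) cum 330
  x=11 (P, w=10) cum 340
⇒ x* = 6
y-coordinate, sorted with cumulative weight:
  y=3 (R, w=80) cum 80
  y=7 (T, w=125) cum 205  ← median
  y=9 (Q, w=55) cum 260
  y=10 (P, w=10) cum 270
  y=12 (S, w=70) cum 340
⇒ y* = 7

(6, 7)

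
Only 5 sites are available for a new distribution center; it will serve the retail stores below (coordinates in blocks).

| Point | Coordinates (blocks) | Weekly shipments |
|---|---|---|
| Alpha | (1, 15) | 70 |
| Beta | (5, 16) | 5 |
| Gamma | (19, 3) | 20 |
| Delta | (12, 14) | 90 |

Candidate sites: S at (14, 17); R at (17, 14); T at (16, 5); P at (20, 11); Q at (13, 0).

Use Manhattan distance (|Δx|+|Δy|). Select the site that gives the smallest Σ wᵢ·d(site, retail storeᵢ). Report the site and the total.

Total weighted distance at each candidate:
  S (14, 17): total = 1930
  R (17, 14): total = 1970
  T (16, 5): total = 3130
  P (20, 11): total = 2880
  Q (13, 0): total = 3540
Minimum is at S with total 1930 blocks.

S, total 1930 blocks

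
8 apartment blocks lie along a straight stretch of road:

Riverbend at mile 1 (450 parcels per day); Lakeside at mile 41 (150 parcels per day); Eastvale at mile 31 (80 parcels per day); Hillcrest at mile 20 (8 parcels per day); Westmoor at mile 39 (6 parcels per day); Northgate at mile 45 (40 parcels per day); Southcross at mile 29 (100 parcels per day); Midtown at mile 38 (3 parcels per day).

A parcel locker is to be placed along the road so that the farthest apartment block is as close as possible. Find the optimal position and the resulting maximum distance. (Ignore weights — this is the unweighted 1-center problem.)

The 1-center on a line is the midpoint of the two extreme points: leftmost at 1, rightmost at 45.
Optimal location = (1 + 45)/2 = 23; maximum distance = (45 − 1)/2 = 22.

location 23, max distance 22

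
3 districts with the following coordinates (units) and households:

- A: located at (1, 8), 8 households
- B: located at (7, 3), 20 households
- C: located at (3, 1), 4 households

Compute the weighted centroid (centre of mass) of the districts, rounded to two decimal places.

(5.00, 4.00)

The minimiser of Σwᵢ‖p−pᵢ‖² is the weighted centroid p* = (Σwᵢpᵢ)/(Σwᵢ).
Σwᵢ = 32.
Σwᵢxᵢ = 8·1 + 20·7 + 4·3 = 160.
Σwᵢyᵢ = 8·8 + 20·3 + 4·1 = 128.
x* = 160/32 = 5.00, y* = 128/32 = 4.00.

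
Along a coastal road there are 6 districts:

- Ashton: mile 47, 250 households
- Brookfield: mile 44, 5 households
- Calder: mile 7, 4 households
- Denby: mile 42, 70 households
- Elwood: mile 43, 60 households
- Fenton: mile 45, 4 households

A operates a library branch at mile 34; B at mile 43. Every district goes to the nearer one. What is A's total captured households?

4

The indifferent point is the midpoint (34+43)/2 = 38.5; districts left of it (closer to A at 34) go to A, those right go to B.
  Calder at 7 (w=4) → A
  Denby at 42 (w=70) → B
  Elwood at 43 (w=60) → B
  Brookfield at 44 (w=5) → B
  Fenton at 45 (w=4) → B
  Ashton at 47 (w=250) → B
A captures 4; B captures 389.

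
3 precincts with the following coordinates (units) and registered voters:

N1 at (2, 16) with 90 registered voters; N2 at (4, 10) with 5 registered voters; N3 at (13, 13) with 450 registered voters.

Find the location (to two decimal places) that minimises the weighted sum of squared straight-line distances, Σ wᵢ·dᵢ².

The minimiser of Σwᵢ‖p−pᵢ‖² is the weighted centroid p* = (Σwᵢpᵢ)/(Σwᵢ).
Σwᵢ = 545.
Σwᵢxᵢ = 90·2 + 5·4 + 450·13 = 6050.
Σwᵢyᵢ = 90·16 + 5·10 + 450·13 = 7340.
x* = 6050/545 = 11.10, y* = 7340/545 = 13.47.

(11.10, 13.47)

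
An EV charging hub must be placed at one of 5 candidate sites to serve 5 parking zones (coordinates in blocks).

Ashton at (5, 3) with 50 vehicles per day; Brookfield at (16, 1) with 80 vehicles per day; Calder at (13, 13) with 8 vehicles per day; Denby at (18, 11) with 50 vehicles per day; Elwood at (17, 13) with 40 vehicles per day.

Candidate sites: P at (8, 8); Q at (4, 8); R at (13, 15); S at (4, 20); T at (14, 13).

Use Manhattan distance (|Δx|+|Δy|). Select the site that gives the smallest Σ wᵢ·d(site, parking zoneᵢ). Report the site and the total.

T, total 2498 blocks

Total weighted distance at each candidate:
  P (8, 8): total = 2890
  Q (4, 8): total = 3502
  R (13, 15): total = 3066
  S (4, 20): total = 5458
  T (14, 13): total = 2498
Minimum is at T with total 2498 blocks.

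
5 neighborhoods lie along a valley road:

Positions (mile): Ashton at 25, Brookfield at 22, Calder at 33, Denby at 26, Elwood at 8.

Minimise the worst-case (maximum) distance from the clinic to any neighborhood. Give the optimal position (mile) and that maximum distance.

The 1-center on a line is the midpoint of the two extreme points: leftmost at 8, rightmost at 33.
Optimal location = (8 + 33)/2 = 20.5; maximum distance = (33 − 8)/2 = 12.5.

location 20.5, max distance 12.5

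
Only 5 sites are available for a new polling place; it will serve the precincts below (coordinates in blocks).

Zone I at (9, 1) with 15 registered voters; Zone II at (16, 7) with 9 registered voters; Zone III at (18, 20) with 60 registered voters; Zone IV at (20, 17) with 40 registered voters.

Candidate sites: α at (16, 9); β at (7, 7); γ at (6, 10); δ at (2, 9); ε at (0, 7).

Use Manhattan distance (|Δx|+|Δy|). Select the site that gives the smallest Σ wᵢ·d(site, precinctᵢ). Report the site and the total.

α, total 1503 blocks

Total weighted distance at each candidate:
  α (16, 9): total = 1503
  β (7, 7): total = 2561
  γ (6, 10): total = 2457
  δ (2, 9): total = 3029
  ε (0, 7): total = 3429
Minimum is at α with total 1503 blocks.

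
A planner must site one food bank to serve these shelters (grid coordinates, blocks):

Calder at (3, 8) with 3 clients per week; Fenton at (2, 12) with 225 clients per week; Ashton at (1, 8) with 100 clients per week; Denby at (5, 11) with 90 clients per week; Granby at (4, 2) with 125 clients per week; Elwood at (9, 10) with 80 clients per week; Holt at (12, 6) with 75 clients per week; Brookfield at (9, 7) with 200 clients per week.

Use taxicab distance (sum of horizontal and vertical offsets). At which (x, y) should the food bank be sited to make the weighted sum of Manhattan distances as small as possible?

Manhattan distance separates: Σwᵢ(|x−xᵢ|+|y−yᵢ|) = Σwᵢ|x−xᵢ| + Σwᵢ|y−yᵢ|, so x and y are optimised independently as 1-D weighted medians.
Total weight W = 898; half = 449.
x-coordinate, sorted with cumulative weight:
  x=1 (Ashton, w=100) cum 100
  x=2 (Fenton, w=225) cum 325
  x=3 (Calder, w=3) cum 328
  x=4 (Granby, w=125) cum 453  ← median
  x=5 (Denby, w=90) cum 543
  x=9 (Elwood, w=80) cum 623
  x=9 (Brookfield, w=200) cum 823
  x=12 (Holt, w=75) cum 898
⇒ x* = 4
y-coordinate, sorted with cumulative weight:
  y=2 (Granby, w=125) cum 125
  y=6 (Holt, w=75) cum 200
  y=7 (Brookfield, w=200) cum 400
  y=8 (Calder, w=3) cum 403
  y=8 (Ashton, w=100) cum 503  ← median
  y=10 (Elwood, w=80) cum 583
  y=11 (Denby, w=90) cum 673
  y=12 (Fenton, w=225) cum 898
⇒ y* = 8

(4, 8)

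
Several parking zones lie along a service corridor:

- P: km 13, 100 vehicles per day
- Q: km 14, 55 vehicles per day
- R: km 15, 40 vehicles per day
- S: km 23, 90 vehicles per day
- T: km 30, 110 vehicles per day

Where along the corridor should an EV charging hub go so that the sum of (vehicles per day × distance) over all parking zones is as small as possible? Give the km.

For a sum of weighted absolute distances on a line, the optimum is the weighted median (not the mean). Total weight W = 395; half-weight = 197.5.
Sort by position and accumulate weight:
  km 13 (P, w=100) → cum 100
  km 14 (Q, w=55) → cum 155
  km 15 (R, w=40) → cum 195
  km 23 (S, w=90) → cum 285  ≥ 197.5 → median here
  km 30 (T, w=110) → cum 395
Optimal location: km 23.

x = 23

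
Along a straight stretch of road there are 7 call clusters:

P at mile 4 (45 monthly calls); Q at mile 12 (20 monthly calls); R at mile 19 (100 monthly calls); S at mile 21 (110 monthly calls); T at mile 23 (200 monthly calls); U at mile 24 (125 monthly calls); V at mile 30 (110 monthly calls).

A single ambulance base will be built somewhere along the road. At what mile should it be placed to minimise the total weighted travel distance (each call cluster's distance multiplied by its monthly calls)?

For a sum of weighted absolute distances on a line, the optimum is the weighted median (not the mean). Total weight W = 710; half-weight = 355.
Sort by position and accumulate weight:
  mile 4 (P, w=45) → cum 45
  mile 12 (Q, w=20) → cum 65
  mile 19 (R, w=100) → cum 165
  mile 21 (S, w=110) → cum 275
  mile 23 (T, w=200) → cum 475  ≥ 355 → median here
  mile 24 (U, w=125) → cum 600
  mile 30 (V, w=110) → cum 710
Optimal location: mile 23.

x = 23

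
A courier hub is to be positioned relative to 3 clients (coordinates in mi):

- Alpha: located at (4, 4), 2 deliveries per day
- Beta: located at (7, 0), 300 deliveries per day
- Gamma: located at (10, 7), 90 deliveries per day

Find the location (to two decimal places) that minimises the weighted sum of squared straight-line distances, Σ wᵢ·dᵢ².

(7.67, 1.63)

The minimiser of Σwᵢ‖p−pᵢ‖² is the weighted centroid p* = (Σwᵢpᵢ)/(Σwᵢ).
Σwᵢ = 392.
Σwᵢxᵢ = 2·4 + 300·7 + 90·10 = 3008.
Σwᵢyᵢ = 2·4 + 300·0 + 90·7 = 638.
x* = 3008/392 = 7.67, y* = 638/392 = 1.63.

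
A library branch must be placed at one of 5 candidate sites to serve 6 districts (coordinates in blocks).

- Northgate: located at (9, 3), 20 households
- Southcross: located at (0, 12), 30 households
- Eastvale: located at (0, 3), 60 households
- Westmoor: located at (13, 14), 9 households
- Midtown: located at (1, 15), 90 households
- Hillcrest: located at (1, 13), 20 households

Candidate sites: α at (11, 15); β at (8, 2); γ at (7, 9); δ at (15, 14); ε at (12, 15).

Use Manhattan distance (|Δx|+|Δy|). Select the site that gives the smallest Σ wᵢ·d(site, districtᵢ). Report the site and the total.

Total weighted distance at each candidate:
  α (11, 15): total = 3247
  β (8, 2): total = 3433
  γ (7, 9): total = 2619
  δ (15, 14): total = 4078
  ε (12, 15): total = 3458
Minimum is at γ with total 2619 blocks.

γ, total 2619 blocks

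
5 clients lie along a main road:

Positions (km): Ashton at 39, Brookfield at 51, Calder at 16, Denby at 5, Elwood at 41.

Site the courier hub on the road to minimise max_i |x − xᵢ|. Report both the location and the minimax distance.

The 1-center on a line is the midpoint of the two extreme points: leftmost at 5, rightmost at 51.
Optimal location = (5 + 51)/2 = 28; maximum distance = (51 − 5)/2 = 23.

location 28, max distance 23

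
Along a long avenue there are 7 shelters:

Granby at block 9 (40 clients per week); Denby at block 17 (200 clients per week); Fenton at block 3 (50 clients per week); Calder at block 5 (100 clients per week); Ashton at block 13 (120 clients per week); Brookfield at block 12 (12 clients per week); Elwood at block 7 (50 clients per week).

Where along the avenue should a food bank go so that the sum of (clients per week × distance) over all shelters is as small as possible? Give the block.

x = 13

For a sum of weighted absolute distances on a line, the optimum is the weighted median (not the mean). Total weight W = 572; half-weight = 286.
Sort by position and accumulate weight:
  block 3 (Fenton, w=50) → cum 50
  block 5 (Calder, w=100) → cum 150
  block 7 (Elwood, w=50) → cum 200
  block 9 (Granby, w=40) → cum 240
  block 12 (Brookfield, w=12) → cum 252
  block 13 (Ashton, w=120) → cum 372  ≥ 286 → median here
  block 17 (Denby, w=200) → cum 572
Optimal location: block 13.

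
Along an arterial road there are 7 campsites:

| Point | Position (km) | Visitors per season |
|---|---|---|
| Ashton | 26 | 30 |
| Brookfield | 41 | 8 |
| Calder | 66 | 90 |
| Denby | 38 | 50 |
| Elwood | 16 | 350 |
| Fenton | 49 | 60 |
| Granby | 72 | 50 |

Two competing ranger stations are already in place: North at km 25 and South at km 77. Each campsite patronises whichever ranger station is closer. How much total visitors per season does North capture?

The indifferent point is the midpoint (25+77)/2 = 51; campsites left of it (closer to North at 25) go to North, those right go to South.
  Elwood at 16 (w=350) → North
  Ashton at 26 (w=30) → North
  Denby at 38 (w=50) → North
  Brookfield at 41 (w=8) → North
  Fenton at 49 (w=60) → North
  Calder at 66 (w=90) → South
  Granby at 72 (w=50) → South
North captures 498; South captures 140.

498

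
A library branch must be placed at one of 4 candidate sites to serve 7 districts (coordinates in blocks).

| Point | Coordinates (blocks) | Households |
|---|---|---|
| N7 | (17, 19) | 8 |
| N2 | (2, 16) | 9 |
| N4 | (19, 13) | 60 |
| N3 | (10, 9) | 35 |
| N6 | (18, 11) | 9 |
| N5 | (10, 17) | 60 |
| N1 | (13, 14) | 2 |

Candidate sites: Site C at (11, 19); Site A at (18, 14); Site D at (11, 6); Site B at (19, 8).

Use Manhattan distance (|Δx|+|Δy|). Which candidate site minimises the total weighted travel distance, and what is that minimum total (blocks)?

Site A, total 1482 blocks

Total weighted distance at each candidate:
  Site C (11, 19): total = 1710
  Site A (18, 14): total = 1482
  Site D (11, 6): total = 2211
  Site B (19, 8): total = 2119
Minimum is at Site A with total 1482 blocks.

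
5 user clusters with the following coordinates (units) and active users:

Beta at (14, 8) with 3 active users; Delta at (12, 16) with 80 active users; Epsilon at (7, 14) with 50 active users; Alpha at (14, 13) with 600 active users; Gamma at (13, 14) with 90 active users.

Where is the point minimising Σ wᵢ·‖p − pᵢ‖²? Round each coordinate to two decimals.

The minimiser of Σwᵢ‖p−pᵢ‖² is the weighted centroid p* = (Σwᵢpᵢ)/(Σwᵢ).
Σwᵢ = 823.
Σwᵢxᵢ = 3·14 + 80·12 + 50·7 + 600·14 + 90·13 = 10922.
Σwᵢyᵢ = 3·8 + 80·16 + 50·14 + 600·13 + 90·14 = 11064.
x* = 10922/823 = 13.27, y* = 11064/823 = 13.44.

(13.27, 13.44)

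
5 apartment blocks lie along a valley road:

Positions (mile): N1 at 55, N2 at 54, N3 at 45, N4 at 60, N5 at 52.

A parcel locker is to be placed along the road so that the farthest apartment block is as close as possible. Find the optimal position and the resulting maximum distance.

location 52.5, max distance 7.5

The 1-center on a line is the midpoint of the two extreme points: leftmost at 45, rightmost at 60.
Optimal location = (45 + 60)/2 = 52.5; maximum distance = (60 − 45)/2 = 7.5.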